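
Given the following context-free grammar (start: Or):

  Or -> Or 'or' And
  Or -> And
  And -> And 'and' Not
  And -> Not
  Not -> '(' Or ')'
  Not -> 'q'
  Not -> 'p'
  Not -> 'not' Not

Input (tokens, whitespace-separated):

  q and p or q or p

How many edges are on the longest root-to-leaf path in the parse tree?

[Or [Or [Or [And [And [Not q]] and [Not p]]] or [And [Not q]]] or [And [Not p]]]

6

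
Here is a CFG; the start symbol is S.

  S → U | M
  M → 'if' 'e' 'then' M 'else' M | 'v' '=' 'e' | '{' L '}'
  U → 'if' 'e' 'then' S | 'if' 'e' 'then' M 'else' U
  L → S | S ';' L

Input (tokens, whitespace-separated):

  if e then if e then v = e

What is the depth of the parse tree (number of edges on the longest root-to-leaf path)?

[S [U if e then [S [U if e then [S [M v = e]]]]]]

6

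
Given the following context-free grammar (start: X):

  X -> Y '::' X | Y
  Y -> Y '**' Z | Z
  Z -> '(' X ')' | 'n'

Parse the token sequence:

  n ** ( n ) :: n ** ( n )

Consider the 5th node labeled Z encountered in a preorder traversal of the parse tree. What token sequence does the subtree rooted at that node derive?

[X [Y [Y [Z n]] ** [Z ( [X [Y [Z n]]] )]] :: [X [Y [Y [Z n]] ** [Z ( [X [Y [Z n]]] )]]]]

( n )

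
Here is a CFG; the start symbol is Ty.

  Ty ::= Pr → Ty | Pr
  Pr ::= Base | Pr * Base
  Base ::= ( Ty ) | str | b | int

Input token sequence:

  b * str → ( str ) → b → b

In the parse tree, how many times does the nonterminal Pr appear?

[Ty [Pr [Pr [Base b]] * [Base str]] → [Ty [Pr [Base ( [Ty [Pr [Base str]]] )]] → [Ty [Pr [Base b]] → [Ty [Pr [Base b]]]]]]

6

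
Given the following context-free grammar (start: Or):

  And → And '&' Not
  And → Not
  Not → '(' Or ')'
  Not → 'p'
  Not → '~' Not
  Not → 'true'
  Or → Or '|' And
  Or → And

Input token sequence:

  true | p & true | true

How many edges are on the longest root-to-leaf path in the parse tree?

5

[Or [Or [Or [And [Not true]]] | [And [And [Not p]] & [Not true]]] | [And [Not true]]]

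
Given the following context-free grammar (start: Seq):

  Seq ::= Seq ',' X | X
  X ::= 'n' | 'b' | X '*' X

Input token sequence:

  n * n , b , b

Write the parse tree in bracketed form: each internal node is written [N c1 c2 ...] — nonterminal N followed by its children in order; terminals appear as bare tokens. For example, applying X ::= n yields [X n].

Seq
Seq , X
Seq , X , X
X , X , X
X * X , X , X
n * X , X , X
n * n , X , X
n * n , b , X
n * n , b , b

[Seq [Seq [Seq [X [X n] * [X n]]] , [X b]] , [X b]]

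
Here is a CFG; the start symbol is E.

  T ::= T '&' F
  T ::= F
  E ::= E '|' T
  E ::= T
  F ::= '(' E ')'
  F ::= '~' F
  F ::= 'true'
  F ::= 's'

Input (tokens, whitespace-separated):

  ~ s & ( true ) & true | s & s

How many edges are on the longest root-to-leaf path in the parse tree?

[E [E [T [T [T [F ~ [F s]]] & [F ( [E [T [F true]]] )]] & [F true]]] | [T [T [F s]] & [F s]]]

8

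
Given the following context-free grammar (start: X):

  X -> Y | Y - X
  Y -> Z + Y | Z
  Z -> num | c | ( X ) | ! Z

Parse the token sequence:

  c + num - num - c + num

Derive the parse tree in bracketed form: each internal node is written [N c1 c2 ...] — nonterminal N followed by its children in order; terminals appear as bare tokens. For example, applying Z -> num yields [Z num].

X
Y - X
Z + Y - X
c + Y - X
c + Z - X
c + num - X
c + num - Y - X
c + num - Z - X
c + num - num - X
c + num - num - Y
c + num - num - Z + Y
c + num - num - c + Y
c + num - num - c + Z
c + num - num - c + num

[X [Y [Z c] + [Y [Z num]]] - [X [Y [Z num]] - [X [Y [Z c] + [Y [Z num]]]]]]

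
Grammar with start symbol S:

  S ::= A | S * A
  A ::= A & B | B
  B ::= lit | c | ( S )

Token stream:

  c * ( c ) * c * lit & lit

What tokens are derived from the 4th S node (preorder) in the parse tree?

[S [S [S [S [A [B c]]] * [A [B ( [S [A [B c]]] )]]] * [A [B c]]] * [A [A [B lit]] & [B lit]]]

c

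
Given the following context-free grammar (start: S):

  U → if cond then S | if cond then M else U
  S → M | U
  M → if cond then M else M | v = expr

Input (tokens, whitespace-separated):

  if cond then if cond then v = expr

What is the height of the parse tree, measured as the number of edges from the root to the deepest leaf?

[S [U if cond then [S [U if cond then [S [M v = expr]]]]]]

6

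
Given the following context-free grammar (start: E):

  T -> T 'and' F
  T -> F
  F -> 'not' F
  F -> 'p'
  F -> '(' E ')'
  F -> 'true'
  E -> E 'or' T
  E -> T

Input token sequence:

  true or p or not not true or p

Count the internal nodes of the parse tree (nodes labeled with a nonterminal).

[E [E [E [E [T [F true]]] or [T [F p]]] or [T [F not [F not [F true]]]]] or [T [F p]]]

14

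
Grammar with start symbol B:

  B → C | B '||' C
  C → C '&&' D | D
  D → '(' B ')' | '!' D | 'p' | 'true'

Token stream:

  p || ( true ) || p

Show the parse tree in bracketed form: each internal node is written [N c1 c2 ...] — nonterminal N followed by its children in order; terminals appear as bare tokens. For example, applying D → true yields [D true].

B
B || C
B || C || C
C || C || C
D || C || C
p || C || C
p || D || C
p || ( B ) || C
p || ( C ) || C
p || ( D ) || C
p || ( true ) || C
p || ( true ) || D
p || ( true ) || p

[B [B [B [C [D p]]] || [C [D ( [B [C [D true]]] )]]] || [C [D p]]]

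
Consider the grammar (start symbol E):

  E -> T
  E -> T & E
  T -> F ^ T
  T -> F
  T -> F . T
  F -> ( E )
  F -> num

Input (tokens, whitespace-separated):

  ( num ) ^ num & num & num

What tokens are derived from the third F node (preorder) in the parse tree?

num

[E [T [F ( [E [T [F num]]] )] ^ [T [F num]]] & [E [T [F num]] & [E [T [F num]]]]]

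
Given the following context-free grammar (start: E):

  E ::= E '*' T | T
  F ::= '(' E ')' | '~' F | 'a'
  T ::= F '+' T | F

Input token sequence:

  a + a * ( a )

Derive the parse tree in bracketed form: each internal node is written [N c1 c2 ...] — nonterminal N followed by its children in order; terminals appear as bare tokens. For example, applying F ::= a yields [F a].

E
E * T
T * T
F + T * T
a + T * T
a + F * T
a + a * T
a + a * F
a + a * ( E )
a + a * ( T )
a + a * ( F )
a + a * ( a )

[E [E [T [F a] + [T [F a]]]] * [T [F ( [E [T [F a]]] )]]]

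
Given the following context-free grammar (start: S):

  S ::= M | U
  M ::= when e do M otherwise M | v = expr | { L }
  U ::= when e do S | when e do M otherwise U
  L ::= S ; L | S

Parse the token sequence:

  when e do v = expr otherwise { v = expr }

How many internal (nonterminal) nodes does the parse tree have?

7

[S [M when e do [M v = expr] otherwise [M { [L [S [M v = expr]]] }]]]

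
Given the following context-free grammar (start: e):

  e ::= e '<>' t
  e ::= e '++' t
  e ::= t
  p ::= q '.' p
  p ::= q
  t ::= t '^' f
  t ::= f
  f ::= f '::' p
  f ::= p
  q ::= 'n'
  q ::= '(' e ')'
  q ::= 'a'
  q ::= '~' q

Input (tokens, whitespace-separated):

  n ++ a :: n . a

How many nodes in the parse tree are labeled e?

[e [e [t [f [p [q n]]]]] ++ [t [f [f [p [q a]]] :: [p [q n] . [p [q a]]]]]]

2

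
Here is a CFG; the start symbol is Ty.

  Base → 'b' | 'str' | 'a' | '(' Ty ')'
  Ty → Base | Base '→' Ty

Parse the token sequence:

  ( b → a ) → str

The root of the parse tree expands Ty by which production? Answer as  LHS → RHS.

[Ty [Base ( [Ty [Base b] → [Ty [Base a]]] )] → [Ty [Base str]]]

Ty → Base '→' Ty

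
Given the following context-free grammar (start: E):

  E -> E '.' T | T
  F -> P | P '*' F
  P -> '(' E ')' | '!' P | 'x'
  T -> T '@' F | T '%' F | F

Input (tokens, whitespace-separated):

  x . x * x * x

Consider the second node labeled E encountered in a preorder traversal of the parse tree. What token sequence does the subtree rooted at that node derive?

x

[E [E [T [F [P x]]]] . [T [F [P x] * [F [P x] * [F [P x]]]]]]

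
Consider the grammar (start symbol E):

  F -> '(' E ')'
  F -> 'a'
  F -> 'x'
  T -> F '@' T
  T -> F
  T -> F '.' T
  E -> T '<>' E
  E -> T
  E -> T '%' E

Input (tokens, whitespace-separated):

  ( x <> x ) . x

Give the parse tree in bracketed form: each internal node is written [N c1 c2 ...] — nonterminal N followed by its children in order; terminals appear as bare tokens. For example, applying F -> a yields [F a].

[E [T [F ( [E [T [F x]] <> [E [T [F x]]]] )] . [T [F x]]]]

E
T
F . T
( E ) . T
( T <> E ) . T
( F <> E ) . T
( x <> E ) . T
( x <> T ) . T
( x <> F ) . T
( x <> x ) . T
( x <> x ) . F
( x <> x ) . x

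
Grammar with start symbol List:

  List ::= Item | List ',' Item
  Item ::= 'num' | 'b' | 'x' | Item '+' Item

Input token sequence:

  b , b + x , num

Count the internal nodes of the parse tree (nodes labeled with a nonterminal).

[List [List [List [Item b]] , [Item [Item b] + [Item x]]] , [Item num]]

8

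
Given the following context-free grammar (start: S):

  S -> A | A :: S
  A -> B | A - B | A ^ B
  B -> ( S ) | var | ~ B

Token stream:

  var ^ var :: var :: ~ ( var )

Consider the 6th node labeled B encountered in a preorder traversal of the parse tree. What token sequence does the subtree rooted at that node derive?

[S [A [A [B var]] ^ [B var]] :: [S [A [B var]] :: [S [A [B ~ [B ( [S [A [B var]]] )]]]]]]

var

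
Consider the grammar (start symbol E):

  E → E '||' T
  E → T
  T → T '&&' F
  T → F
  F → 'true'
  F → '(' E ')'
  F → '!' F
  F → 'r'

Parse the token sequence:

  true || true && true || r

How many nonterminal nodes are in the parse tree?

11

[E [E [E [T [F true]]] || [T [T [F true]] && [F true]]] || [T [F r]]]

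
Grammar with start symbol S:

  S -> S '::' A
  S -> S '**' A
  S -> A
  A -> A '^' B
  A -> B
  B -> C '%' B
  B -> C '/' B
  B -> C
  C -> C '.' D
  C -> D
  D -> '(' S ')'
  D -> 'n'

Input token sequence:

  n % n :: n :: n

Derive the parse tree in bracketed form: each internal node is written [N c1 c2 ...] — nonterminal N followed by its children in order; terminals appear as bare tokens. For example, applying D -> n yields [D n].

[S [S [S [A [B [C [D n]] % [B [C [D n]]]]]] :: [A [B [C [D n]]]]] :: [A [B [C [D n]]]]]

S
S :: A
S :: A :: A
A :: A :: A
B :: A :: A
C % B :: A :: A
D % B :: A :: A
n % B :: A :: A
n % C :: A :: A
n % D :: A :: A
n % n :: A :: A
n % n :: B :: A
n % n :: C :: A
n % n :: D :: A
n % n :: n :: A
n % n :: n :: B
n % n :: n :: C
n % n :: n :: D
n % n :: n :: n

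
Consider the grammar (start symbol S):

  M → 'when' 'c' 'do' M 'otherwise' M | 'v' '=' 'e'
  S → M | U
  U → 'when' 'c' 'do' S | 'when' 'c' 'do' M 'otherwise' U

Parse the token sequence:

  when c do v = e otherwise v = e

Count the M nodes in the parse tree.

[S [M when c do [M v = e] otherwise [M v = e]]]

3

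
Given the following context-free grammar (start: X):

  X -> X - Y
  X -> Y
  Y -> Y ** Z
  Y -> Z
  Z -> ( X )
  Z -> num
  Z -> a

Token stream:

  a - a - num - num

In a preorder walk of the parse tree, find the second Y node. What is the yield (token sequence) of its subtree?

[X [X [X [X [Y [Z a]]] - [Y [Z a]]] - [Y [Z num]]] - [Y [Z num]]]

a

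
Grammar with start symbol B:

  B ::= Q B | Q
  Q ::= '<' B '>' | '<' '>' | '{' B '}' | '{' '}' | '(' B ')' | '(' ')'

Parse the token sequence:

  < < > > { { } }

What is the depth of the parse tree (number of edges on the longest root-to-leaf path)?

5

[B [Q < [B [Q < >]] >] [B [Q { [B [Q { }]] }]]]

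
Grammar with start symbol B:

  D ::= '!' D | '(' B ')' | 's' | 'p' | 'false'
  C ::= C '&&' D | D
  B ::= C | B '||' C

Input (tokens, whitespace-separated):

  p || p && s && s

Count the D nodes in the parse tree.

[B [B [C [D p]]] || [C [C [C [D p]] && [D s]] && [D s]]]

4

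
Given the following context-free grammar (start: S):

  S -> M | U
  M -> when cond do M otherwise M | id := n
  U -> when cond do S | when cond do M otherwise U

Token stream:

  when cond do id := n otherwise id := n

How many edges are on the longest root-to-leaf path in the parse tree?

3

[S [M when cond do [M id := n] otherwise [M id := n]]]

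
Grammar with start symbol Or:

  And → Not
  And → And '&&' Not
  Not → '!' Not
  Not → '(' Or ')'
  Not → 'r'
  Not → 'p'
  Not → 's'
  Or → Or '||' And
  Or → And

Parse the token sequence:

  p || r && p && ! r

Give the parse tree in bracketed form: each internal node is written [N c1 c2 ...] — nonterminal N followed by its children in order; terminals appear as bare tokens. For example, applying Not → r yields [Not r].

[Or [Or [And [Not p]]] || [And [And [And [Not r]] && [Not p]] && [Not ! [Not r]]]]

Or
Or || And
And || And
Not || And
p || And
p || And && Not
p || And && Not && Not
p || Not && Not && Not
p || r && Not && Not
p || r && p && Not
p || r && p && ! Not
p || r && p && ! r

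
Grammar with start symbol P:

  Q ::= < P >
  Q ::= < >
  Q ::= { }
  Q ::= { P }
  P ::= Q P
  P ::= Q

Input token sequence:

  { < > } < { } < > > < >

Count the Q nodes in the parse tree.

6

[P [Q { [P [Q < >]] }] [P [Q < [P [Q { }] [P [Q < >]]] >] [P [Q < >]]]]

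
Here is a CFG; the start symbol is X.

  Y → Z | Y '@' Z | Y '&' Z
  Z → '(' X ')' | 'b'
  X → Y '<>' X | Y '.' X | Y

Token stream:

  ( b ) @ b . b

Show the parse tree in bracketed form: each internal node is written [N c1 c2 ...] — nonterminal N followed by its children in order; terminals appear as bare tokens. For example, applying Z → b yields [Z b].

X
Y . X
Y @ Z . X
Z @ Z . X
( X ) @ Z . X
( Y ) @ Z . X
( Z ) @ Z . X
( b ) @ Z . X
( b ) @ b . X
( b ) @ b . Y
( b ) @ b . Z
( b ) @ b . b

[X [Y [Y [Z ( [X [Y [Z b]]] )]] @ [Z b]] . [X [Y [Z b]]]]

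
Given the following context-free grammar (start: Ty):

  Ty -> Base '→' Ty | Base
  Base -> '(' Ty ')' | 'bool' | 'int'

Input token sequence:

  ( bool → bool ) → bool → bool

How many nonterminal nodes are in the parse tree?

[Ty [Base ( [Ty [Base bool] → [Ty [Base bool]]] )] → [Ty [Base bool] → [Ty [Base bool]]]]

10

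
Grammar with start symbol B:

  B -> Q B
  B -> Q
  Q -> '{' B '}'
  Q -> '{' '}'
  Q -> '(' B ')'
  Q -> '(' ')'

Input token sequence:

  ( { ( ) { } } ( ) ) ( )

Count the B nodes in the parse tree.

6

[B [Q ( [B [Q { [B [Q ( )] [B [Q { }]]] }] [B [Q ( )]]] )] [B [Q ( )]]]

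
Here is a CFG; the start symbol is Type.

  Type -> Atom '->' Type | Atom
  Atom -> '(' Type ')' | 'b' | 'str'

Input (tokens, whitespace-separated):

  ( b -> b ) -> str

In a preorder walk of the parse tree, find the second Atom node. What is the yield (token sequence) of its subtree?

[Type [Atom ( [Type [Atom b] -> [Type [Atom b]]] )] -> [Type [Atom str]]]

b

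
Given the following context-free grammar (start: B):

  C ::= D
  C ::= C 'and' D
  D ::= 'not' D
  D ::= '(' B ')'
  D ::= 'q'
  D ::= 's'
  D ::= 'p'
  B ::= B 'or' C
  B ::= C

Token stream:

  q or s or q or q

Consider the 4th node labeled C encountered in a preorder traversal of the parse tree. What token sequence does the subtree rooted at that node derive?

[B [B [B [B [C [D q]]] or [C [D s]]] or [C [D q]]] or [C [D q]]]

q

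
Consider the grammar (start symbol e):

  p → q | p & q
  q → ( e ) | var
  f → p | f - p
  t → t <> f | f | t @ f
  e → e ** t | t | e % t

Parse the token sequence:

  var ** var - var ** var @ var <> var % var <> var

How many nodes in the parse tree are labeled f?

[e [e [e [e [t [f [p [q var]]]]] ** [t [f [f [p [q var]]] - [p [q var]]]]] ** [t [t [t [f [p [q var]]]] @ [f [p [q var]]]] <> [f [p [q var]]]]] % [t [t [f [p [q var]]]] <> [f [p [q var]]]]]

8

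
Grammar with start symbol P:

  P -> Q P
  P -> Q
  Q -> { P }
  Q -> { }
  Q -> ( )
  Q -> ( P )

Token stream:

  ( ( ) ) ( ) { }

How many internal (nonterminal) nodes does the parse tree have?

[P [Q ( [P [Q ( )]] )] [P [Q ( )] [P [Q { }]]]]

8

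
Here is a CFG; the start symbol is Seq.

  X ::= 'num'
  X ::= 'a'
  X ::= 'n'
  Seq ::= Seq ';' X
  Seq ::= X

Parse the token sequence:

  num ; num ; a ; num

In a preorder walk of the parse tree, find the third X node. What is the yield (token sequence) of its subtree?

[Seq [Seq [Seq [Seq [X num]] ; [X num]] ; [X a]] ; [X num]]

a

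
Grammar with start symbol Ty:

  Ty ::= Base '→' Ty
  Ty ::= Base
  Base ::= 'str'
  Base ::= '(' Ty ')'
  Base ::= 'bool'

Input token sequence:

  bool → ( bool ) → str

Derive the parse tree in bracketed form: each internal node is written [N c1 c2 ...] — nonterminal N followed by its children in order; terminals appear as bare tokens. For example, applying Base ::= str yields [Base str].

[Ty [Base bool] → [Ty [Base ( [Ty [Base bool]] )] → [Ty [Base str]]]]

Ty
Base → Ty
bool → Ty
bool → Base → Ty
bool → ( Ty ) → Ty
bool → ( Base ) → Ty
bool → ( bool ) → Ty
bool → ( bool ) → Base
bool → ( bool ) → str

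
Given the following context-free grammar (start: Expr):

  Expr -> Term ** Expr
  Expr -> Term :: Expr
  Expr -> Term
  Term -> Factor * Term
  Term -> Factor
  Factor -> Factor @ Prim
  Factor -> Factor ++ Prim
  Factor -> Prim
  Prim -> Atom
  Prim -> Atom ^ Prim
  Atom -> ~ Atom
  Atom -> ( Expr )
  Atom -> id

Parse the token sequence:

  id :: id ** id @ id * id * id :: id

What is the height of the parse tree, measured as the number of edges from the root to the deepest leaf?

9

[Expr [Term [Factor [Prim [Atom id]]]] :: [Expr [Term [Factor [Prim [Atom id]]]] ** [Expr [Term [Factor [Factor [Prim [Atom id]]] @ [Prim [Atom id]]] * [Term [Factor [Prim [Atom id]]] * [Term [Factor [Prim [Atom id]]]]]] :: [Expr [Term [Factor [Prim [Atom id]]]]]]]]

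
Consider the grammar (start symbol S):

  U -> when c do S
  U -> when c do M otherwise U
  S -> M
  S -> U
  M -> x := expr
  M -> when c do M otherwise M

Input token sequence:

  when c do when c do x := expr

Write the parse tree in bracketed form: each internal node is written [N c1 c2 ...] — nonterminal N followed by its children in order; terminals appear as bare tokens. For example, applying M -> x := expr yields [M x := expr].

S
U
when c do S
when c do U
when c do when c do S
when c do when c do M
when c do when c do x := expr

[S [U when c do [S [U when c do [S [M x := expr]]]]]]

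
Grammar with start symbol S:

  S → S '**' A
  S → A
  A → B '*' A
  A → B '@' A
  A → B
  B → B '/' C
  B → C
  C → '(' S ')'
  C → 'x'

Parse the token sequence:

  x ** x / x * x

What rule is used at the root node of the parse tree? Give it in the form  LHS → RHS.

S → S '**' A

[S [S [A [B [C x]]]] ** [A [B [B [C x]] / [C x]] * [A [B [C x]]]]]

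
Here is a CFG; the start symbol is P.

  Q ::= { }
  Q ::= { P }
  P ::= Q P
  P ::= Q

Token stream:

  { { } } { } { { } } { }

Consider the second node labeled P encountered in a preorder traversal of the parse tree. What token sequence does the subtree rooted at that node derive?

{ }

[P [Q { [P [Q { }]] }] [P [Q { }] [P [Q { [P [Q { }]] }] [P [Q { }]]]]]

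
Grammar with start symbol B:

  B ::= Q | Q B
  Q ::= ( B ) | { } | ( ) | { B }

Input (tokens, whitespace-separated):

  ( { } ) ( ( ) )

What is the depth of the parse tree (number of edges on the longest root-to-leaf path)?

5

[B [Q ( [B [Q { }]] )] [B [Q ( [B [Q ( )]] )]]]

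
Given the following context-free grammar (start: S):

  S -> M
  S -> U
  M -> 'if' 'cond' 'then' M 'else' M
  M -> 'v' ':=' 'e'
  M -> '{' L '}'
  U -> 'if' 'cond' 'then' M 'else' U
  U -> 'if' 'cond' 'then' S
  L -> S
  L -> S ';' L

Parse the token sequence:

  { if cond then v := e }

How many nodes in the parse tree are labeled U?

[S [M { [L [S [U if cond then [S [M v := e]]]]] }]]

1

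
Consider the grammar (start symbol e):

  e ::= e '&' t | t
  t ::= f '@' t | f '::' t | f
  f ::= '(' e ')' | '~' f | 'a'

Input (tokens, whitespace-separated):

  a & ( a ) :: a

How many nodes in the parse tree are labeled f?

4

[e [e [t [f a]]] & [t [f ( [e [t [f a]]] )] :: [t [f a]]]]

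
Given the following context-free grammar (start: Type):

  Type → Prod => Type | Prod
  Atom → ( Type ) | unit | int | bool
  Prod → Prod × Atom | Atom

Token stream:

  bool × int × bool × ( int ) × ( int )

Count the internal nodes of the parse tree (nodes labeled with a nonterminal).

[Type [Prod [Prod [Prod [Prod [Prod [Atom bool]] × [Atom int]] × [Atom bool]] × [Atom ( [Type [Prod [Atom int]]] )]] × [Atom ( [Type [Prod [Atom int]]] )]]]

17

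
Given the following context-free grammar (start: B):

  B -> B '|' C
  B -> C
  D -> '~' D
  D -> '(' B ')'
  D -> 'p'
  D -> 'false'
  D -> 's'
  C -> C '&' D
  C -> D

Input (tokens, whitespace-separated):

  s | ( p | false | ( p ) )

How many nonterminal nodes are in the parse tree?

[B [B [C [D s]]] | [C [D ( [B [B [B [C [D p]]] | [C [D false]]] | [C [D ( [B [C [D p]]] )]]] )]]]

18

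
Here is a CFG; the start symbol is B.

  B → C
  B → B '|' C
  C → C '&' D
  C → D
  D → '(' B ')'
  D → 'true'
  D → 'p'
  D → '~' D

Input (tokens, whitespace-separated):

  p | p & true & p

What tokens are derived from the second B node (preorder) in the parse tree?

[B [B [C [D p]]] | [C [C [C [D p]] & [D true]] & [D p]]]

p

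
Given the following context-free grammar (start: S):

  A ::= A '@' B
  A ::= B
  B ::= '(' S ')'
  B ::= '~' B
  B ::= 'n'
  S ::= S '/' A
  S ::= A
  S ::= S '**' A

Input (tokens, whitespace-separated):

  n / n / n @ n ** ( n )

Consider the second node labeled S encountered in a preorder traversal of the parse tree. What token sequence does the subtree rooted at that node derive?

n / n / n @ n

[S [S [S [S [A [B n]]] / [A [B n]]] / [A [A [B n]] @ [B n]]] ** [A [B ( [S [A [B n]]] )]]]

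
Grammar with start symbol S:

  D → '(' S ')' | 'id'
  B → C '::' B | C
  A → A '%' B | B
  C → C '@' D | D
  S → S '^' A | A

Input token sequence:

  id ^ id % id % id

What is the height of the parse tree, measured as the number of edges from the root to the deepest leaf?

7

[S [S [A [B [C [D id]]]]] ^ [A [A [A [B [C [D id]]]] % [B [C [D id]]]] % [B [C [D id]]]]]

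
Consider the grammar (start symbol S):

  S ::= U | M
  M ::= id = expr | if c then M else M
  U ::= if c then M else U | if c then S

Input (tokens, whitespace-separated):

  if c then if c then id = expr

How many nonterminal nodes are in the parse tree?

6

[S [U if c then [S [U if c then [S [M id = expr]]]]]]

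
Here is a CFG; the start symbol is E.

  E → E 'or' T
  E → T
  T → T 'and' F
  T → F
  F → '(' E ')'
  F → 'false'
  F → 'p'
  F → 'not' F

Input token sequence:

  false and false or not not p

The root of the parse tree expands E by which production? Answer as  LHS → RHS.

E → E 'or' T

[E [E [T [T [F false]] and [F false]]] or [T [F not [F not [F p]]]]]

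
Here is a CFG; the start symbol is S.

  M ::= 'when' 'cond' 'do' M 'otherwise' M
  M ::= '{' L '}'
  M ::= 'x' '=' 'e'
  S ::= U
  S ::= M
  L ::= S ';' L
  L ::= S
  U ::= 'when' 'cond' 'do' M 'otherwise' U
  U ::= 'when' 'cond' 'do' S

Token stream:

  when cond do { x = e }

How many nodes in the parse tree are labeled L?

[S [U when cond do [S [M { [L [S [M x = e]]] }]]]]

1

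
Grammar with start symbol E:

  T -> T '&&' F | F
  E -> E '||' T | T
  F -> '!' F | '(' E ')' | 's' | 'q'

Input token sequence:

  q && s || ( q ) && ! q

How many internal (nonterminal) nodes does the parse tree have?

[E [E [T [T [F q]] && [F s]]] || [T [T [F ( [E [T [F q]]] )]] && [F ! [F q]]]]

14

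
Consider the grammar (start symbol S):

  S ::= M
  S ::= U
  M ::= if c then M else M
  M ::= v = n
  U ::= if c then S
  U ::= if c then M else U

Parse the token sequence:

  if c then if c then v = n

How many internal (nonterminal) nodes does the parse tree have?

6

[S [U if c then [S [U if c then [S [M v = n]]]]]]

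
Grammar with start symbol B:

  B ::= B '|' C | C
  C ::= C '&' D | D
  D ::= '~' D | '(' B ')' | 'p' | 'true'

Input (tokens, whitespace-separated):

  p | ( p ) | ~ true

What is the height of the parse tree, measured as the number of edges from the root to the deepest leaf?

[B [B [B [C [D p]]] | [C [D ( [B [C [D p]]] )]]] | [C [D ~ [D true]]]]

7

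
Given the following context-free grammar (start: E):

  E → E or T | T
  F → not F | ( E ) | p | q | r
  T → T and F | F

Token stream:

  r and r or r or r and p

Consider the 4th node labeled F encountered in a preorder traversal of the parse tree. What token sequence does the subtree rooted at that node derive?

[E [E [E [T [T [F r]] and [F r]]] or [T [F r]]] or [T [T [F r]] and [F p]]]

r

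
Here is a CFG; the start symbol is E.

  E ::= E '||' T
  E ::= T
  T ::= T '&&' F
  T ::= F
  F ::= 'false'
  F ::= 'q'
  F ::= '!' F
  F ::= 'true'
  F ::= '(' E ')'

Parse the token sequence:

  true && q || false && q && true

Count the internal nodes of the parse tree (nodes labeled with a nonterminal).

[E [E [T [T [F true]] && [F q]]] || [T [T [T [F false]] && [F q]] && [F true]]]

12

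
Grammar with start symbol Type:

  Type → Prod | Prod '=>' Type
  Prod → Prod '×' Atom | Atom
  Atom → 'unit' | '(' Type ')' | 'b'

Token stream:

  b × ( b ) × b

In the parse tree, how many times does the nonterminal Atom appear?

[Type [Prod [Prod [Prod [Atom b]] × [Atom ( [Type [Prod [Atom b]]] )]] × [Atom b]]]

4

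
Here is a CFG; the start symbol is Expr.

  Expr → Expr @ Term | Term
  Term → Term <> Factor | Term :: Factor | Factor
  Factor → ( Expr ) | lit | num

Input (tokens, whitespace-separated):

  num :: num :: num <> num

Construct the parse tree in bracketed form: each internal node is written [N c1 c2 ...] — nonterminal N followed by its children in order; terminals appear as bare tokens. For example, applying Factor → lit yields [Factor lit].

Expr
Term
Term <> Factor
Term :: Factor <> Factor
Term :: Factor :: Factor <> Factor
Factor :: Factor :: Factor <> Factor
num :: Factor :: Factor <> Factor
num :: num :: Factor <> Factor
num :: num :: num <> Factor
num :: num :: num <> num

[Expr [Term [Term [Term [Term [Factor num]] :: [Factor num]] :: [Factor num]] <> [Factor num]]]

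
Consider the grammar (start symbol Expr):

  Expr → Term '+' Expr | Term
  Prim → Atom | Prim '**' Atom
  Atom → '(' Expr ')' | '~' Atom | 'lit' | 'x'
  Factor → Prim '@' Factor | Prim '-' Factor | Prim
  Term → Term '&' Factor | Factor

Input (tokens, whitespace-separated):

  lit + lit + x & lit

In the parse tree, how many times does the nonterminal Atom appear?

4

[Expr [Term [Factor [Prim [Atom lit]]]] + [Expr [Term [Factor [Prim [Atom lit]]]] + [Expr [Term [Term [Factor [Prim [Atom x]]]] & [Factor [Prim [Atom lit]]]]]]]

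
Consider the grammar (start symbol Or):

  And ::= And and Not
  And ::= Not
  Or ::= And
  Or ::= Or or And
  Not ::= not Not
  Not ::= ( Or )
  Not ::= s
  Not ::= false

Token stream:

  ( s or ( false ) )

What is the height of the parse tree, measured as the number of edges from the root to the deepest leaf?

9

[Or [And [Not ( [Or [Or [And [Not s]]] or [And [Not ( [Or [And [Not false]]] )]]] )]]]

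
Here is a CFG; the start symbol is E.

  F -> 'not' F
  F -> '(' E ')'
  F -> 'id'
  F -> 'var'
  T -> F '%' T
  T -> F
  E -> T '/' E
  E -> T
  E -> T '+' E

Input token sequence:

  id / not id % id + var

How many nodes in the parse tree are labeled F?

[E [T [F id]] / [E [T [F not [F id]] % [T [F id]]] + [E [T [F var]]]]]

5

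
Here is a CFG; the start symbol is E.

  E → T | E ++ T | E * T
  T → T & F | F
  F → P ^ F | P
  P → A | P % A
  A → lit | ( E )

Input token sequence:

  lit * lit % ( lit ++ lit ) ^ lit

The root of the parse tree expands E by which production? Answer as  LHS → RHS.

E → E * T

[E [E [T [F [P [A lit]]]]] * [T [F [P [P [A lit]] % [A ( [E [E [T [F [P [A lit]]]]] ++ [T [F [P [A lit]]]]] )]] ^ [F [P [A lit]]]]]]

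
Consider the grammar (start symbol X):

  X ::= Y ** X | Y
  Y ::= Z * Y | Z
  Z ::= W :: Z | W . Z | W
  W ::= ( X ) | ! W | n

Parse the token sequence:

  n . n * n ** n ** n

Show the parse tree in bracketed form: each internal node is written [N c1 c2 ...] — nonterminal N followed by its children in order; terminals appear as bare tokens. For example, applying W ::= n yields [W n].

[X [Y [Z [W n] . [Z [W n]]] * [Y [Z [W n]]]] ** [X [Y [Z [W n]]] ** [X [Y [Z [W n]]]]]]

X
Y ** X
Z * Y ** X
W . Z * Y ** X
n . Z * Y ** X
n . W * Y ** X
n . n * Y ** X
n . n * Z ** X
n . n * W ** X
n . n * n ** X
n . n * n ** Y ** X
n . n * n ** Z ** X
n . n * n ** W ** X
n . n * n ** n ** X
n . n * n ** n ** Y
n . n * n ** n ** Z
n . n * n ** n ** W
n . n * n ** n ** n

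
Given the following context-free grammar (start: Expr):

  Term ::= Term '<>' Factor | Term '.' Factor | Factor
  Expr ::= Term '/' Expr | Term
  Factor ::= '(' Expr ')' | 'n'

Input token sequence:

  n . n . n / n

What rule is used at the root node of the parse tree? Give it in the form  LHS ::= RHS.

Expr ::= Term '/' Expr

[Expr [Term [Term [Term [Factor n]] . [Factor n]] . [Factor n]] / [Expr [Term [Factor n]]]]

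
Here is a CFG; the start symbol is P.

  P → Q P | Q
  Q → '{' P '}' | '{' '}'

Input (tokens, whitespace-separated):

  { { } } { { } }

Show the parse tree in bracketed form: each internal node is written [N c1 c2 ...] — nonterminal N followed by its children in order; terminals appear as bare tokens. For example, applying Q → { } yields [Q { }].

P
Q P
{ P } P
{ Q } P
{ { } } P
{ { } } Q
{ { } } { P }
{ { } } { Q }
{ { } } { { } }

[P [Q { [P [Q { }]] }] [P [Q { [P [Q { }]] }]]]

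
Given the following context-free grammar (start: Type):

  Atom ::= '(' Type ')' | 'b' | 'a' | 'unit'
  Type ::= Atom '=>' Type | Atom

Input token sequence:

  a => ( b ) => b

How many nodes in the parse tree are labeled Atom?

4

[Type [Atom a] => [Type [Atom ( [Type [Atom b]] )] => [Type [Atom b]]]]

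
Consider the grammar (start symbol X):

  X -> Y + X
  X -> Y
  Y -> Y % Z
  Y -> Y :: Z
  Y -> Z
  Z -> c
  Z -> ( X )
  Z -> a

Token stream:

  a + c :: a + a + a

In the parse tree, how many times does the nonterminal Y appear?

[X [Y [Z a]] + [X [Y [Y [Z c]] :: [Z a]] + [X [Y [Z a]] + [X [Y [Z a]]]]]]

5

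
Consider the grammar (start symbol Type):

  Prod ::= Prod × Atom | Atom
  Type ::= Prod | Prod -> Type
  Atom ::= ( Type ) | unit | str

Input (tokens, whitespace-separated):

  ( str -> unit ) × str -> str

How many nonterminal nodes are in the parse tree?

14

[Type [Prod [Prod [Atom ( [Type [Prod [Atom str]] -> [Type [Prod [Atom unit]]]] )]] × [Atom str]] -> [Type [Prod [Atom str]]]]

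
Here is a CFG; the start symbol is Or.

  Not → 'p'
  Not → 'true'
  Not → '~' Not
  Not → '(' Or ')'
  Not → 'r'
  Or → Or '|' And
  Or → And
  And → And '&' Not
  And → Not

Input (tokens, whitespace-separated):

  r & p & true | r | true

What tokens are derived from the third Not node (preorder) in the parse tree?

[Or [Or [Or [And [And [And [Not r]] & [Not p]] & [Not true]]] | [And [Not r]]] | [And [Not true]]]

true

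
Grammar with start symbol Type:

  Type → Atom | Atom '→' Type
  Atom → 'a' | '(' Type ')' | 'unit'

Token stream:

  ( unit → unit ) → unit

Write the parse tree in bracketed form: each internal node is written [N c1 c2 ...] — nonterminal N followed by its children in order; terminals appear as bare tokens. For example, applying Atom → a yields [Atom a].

Type
Atom → Type
( Type ) → Type
( Atom → Type ) → Type
( unit → Type ) → Type
( unit → Atom ) → Type
( unit → unit ) → Type
( unit → unit ) → Atom
( unit → unit ) → unit

[Type [Atom ( [Type [Atom unit] → [Type [Atom unit]]] )] → [Type [Atom unit]]]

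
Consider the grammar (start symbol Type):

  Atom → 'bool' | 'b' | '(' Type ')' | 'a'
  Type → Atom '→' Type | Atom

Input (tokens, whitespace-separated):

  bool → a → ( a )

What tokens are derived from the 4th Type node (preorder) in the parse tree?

[Type [Atom bool] → [Type [Atom a] → [Type [Atom ( [Type [Atom a]] )]]]]

a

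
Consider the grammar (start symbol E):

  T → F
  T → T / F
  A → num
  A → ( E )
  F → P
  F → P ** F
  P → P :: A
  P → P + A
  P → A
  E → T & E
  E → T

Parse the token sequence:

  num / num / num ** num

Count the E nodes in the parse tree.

1

[E [T [T [T [F [P [A num]]]] / [F [P [A num]]]] / [F [P [A num]] ** [F [P [A num]]]]]]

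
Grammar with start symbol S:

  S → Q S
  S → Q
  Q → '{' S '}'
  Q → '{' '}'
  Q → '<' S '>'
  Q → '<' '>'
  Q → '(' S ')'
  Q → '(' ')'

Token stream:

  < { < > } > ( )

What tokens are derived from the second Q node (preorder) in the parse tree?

[S [Q < [S [Q { [S [Q < >]] }]] >] [S [Q ( )]]]

{ < > }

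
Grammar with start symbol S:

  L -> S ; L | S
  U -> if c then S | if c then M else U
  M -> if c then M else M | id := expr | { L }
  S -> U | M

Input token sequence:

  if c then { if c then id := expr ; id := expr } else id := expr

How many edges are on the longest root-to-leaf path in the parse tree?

[S [M if c then [M { [L [S [U if c then [S [M id := expr]]]] ; [L [S [M id := expr]]]] }] else [M id := expr]]]

8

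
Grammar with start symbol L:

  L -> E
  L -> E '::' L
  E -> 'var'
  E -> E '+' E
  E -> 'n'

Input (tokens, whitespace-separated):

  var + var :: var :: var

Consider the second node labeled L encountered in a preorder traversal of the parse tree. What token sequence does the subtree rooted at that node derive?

var :: var

[L [E [E var] + [E var]] :: [L [E var] :: [L [E var]]]]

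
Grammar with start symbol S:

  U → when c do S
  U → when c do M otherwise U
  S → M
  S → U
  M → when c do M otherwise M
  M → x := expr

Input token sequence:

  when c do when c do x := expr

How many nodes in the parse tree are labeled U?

2

[S [U when c do [S [U when c do [S [M x := expr]]]]]]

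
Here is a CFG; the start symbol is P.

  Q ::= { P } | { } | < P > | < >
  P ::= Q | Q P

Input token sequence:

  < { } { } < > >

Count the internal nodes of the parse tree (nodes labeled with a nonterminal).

8

[P [Q < [P [Q { }] [P [Q { }] [P [Q < >]]]] >]]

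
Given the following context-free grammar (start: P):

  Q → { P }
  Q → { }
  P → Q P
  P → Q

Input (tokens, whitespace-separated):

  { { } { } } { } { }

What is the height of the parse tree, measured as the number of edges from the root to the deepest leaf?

5

[P [Q { [P [Q { }] [P [Q { }]]] }] [P [Q { }] [P [Q { }]]]]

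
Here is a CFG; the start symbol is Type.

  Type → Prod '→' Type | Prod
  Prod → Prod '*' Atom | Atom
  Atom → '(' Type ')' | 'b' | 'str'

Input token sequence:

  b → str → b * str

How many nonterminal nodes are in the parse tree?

[Type [Prod [Atom b]] → [Type [Prod [Atom str]] → [Type [Prod [Prod [Atom b]] * [Atom str]]]]]

11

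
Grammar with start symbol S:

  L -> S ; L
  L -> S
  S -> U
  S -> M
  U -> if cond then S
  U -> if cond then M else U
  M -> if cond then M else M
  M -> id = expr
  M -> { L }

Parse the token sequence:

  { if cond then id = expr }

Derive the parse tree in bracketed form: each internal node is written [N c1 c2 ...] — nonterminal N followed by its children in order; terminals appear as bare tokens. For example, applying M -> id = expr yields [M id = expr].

S
M
{ L }
{ S }
{ U }
{ if cond then S }
{ if cond then M }
{ if cond then id = expr }

[S [M { [L [S [U if cond then [S [M id = expr]]]]] }]]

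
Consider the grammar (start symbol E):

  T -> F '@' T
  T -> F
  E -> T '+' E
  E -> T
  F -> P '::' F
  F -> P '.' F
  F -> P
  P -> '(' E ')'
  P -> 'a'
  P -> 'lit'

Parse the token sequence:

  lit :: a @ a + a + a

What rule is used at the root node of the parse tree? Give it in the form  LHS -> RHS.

E -> T '+' E

[E [T [F [P lit] :: [F [P a]]] @ [T [F [P a]]]] + [E [T [F [P a]]] + [E [T [F [P a]]]]]]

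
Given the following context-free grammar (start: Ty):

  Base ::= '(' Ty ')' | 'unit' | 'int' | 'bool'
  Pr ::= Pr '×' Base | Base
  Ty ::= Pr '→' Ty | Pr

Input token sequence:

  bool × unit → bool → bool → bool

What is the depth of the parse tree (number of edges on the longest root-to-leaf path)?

6

[Ty [Pr [Pr [Base bool]] × [Base unit]] → [Ty [Pr [Base bool]] → [Ty [Pr [Base bool]] → [Ty [Pr [Base bool]]]]]]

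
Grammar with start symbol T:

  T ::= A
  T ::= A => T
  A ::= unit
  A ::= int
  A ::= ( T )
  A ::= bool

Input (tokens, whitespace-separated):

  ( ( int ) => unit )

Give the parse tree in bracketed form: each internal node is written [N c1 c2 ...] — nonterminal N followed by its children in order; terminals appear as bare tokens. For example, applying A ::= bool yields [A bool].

T
A
( T )
( A => T )
( ( T ) => T )
( ( A ) => T )
( ( int ) => T )
( ( int ) => A )
( ( int ) => unit )

[T [A ( [T [A ( [T [A int]] )] => [T [A unit]]] )]]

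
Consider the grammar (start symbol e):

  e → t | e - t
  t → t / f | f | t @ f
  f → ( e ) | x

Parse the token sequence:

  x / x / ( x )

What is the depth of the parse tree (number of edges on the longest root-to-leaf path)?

6

[e [t [t [t [f x]] / [f x]] / [f ( [e [t [f x]]] )]]]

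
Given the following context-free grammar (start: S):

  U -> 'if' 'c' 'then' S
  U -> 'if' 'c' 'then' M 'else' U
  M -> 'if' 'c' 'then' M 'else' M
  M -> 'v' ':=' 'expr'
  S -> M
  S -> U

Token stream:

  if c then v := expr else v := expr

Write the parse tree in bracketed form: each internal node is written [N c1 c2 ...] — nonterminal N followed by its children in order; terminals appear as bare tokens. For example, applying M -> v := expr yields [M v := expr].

[S [M if c then [M v := expr] else [M v := expr]]]

S
M
if c then M else M
if c then v := expr else M
if c then v := expr else v := expr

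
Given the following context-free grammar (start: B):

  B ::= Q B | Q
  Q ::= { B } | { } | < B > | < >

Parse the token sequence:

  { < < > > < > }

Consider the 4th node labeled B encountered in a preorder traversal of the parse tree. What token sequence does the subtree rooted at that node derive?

< >

[B [Q { [B [Q < [B [Q < >]] >] [B [Q < >]]] }]]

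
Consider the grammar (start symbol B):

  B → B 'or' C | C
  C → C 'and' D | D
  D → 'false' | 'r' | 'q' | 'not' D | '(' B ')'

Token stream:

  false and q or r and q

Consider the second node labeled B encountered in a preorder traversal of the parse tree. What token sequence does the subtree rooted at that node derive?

false and q

[B [B [C [C [D false]] and [D q]]] or [C [C [D r]] and [D q]]]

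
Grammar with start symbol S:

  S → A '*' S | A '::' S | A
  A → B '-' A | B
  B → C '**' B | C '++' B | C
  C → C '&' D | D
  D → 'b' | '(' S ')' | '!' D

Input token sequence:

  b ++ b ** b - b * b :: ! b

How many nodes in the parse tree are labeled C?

6

[S [A [B [C [D b]] ++ [B [C [D b]] ** [B [C [D b]]]]] - [A [B [C [D b]]]]] * [S [A [B [C [D b]]]] :: [S [A [B [C [D ! [D b]]]]]]]]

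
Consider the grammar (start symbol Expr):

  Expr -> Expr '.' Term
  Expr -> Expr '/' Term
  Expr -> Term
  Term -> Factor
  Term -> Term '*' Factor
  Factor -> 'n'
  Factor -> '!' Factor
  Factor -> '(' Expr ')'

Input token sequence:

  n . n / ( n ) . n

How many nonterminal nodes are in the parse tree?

15

[Expr [Expr [Expr [Expr [Term [Factor n]]] . [Term [Factor n]]] / [Term [Factor ( [Expr [Term [Factor n]]] )]]] . [Term [Factor n]]]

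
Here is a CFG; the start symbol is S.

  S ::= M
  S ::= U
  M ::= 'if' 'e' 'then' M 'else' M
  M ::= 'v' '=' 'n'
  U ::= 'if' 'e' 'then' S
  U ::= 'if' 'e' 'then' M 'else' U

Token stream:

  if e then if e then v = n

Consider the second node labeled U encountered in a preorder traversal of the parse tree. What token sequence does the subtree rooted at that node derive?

[S [U if e then [S [U if e then [S [M v = n]]]]]]

if e then v = n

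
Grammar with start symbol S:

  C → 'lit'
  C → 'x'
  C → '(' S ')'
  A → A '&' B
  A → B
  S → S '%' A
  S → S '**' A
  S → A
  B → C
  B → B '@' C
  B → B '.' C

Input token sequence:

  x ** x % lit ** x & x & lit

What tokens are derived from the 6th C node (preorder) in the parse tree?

lit

[S [S [S [S [A [B [C x]]]] ** [A [B [C x]]]] % [A [B [C lit]]]] ** [A [A [A [B [C x]]] & [B [C x]]] & [B [C lit]]]]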